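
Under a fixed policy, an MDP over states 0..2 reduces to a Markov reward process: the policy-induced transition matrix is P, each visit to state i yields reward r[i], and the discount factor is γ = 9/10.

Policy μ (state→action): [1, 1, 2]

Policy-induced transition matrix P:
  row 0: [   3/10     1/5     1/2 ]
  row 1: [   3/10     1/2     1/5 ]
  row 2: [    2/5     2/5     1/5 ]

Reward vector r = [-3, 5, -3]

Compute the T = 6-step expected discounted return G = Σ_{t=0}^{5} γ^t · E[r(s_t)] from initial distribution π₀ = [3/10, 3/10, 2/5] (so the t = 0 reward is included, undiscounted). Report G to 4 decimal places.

G = -0.7365

t=0: π = [0.3000, 0.3000, 0.4000], E[r] = -0.6000, γ^t·E[r] = -0.600000, running G = -0.600000
t=1: π = [0.3400, 0.3700, 0.2900], E[r] = -0.0400, γ^t·E[r] = -0.036000, running G = -0.636000
t=2: π = [0.3290, 0.3690, 0.3020], E[r] = -0.0480, γ^t·E[r] = -0.038880, running G = -0.674880
t=3: π = [0.3302, 0.3711, 0.2987], E[r] = -0.0312, γ^t·E[r] = -0.022745, running G = -0.697625
t=4: π = [0.3299, 0.3711, 0.2991], E[r] = -0.0314, γ^t·E[r] = -0.020628, running G = -0.718253
t=5: π = [0.3299, 0.3711, 0.2990], E[r] = -0.0309, γ^t·E[r] = -0.018267, running G = -0.736520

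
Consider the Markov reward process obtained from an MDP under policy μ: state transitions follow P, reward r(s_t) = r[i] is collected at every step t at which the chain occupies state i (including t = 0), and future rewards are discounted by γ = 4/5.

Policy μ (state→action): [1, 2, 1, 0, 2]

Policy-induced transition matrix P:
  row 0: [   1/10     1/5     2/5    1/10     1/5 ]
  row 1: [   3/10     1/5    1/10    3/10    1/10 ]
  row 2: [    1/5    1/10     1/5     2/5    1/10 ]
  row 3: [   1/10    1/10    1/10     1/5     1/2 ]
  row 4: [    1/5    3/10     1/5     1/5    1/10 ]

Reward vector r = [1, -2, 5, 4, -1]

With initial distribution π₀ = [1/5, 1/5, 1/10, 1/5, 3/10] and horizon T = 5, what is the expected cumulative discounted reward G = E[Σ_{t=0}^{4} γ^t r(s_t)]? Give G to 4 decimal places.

G = 4.3747

t=0: π = [0.2000, 0.2000, 0.1000, 0.2000, 0.3000], E[r] = 0.8000, γ^t·E[r] = 0.800000, running G = 0.800000
t=1: π = [0.1800, 0.2000, 0.2000, 0.2200, 0.2000], E[r] = 1.4600, γ^t·E[r] = 1.168000, running G = 1.968000
t=2: π = [0.1800, 0.1780, 0.1940, 0.2420, 0.2060], E[r] = 1.5560, γ^t·E[r] = 0.995840, running G = 2.963840
t=3: π = [0.1756, 0.1770, 0.1940, 0.2386, 0.2148], E[r] = 1.5312, γ^t·E[r] = 0.783974, running G = 3.747814
t=4: π = [0.1763, 0.1782, 0.1936, 0.2389, 0.2130], E[r] = 1.5304, γ^t·E[r] = 0.626852, running G = 4.374666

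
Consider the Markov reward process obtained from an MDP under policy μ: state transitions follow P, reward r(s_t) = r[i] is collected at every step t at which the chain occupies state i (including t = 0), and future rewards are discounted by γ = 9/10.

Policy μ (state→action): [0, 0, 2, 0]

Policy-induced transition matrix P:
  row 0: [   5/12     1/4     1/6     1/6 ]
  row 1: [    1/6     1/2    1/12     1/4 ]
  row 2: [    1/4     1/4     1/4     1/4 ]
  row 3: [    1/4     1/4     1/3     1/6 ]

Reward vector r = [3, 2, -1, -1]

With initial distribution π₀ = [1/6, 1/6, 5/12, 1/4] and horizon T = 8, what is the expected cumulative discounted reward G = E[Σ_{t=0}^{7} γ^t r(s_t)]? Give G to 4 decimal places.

t=0: π = [0.1667, 0.1667, 0.4167, 0.2500], E[r] = 0.1667, γ^t·E[r] = 0.166667, running G = 0.166667
t=1: π = [0.2639, 0.2917, 0.2292, 0.2153], E[r] = 0.9306, γ^t·E[r] = 0.837500, running G = 1.004167
t=2: π = [0.2697, 0.3229, 0.1973, 0.2101], E[r] = 1.0475, γ^t·E[r] = 0.848438, running G = 1.852604
t=3: π = [0.2680, 0.3307, 0.1912, 0.2100], E[r] = 1.0643, γ^t·E[r] = 0.775898, running G = 2.628503
t=4: π = [0.2671, 0.3327, 0.1900, 0.2102], E[r] = 1.0665, γ^t·E[r] = 0.699727, running G = 3.328230
t=5: π = [0.2668, 0.3332, 0.1898, 0.2102], E[r] = 1.0667, γ^t·E[r] = 0.629871, running G = 3.958101
t=6: π = [0.2667, 0.3333, 0.1898, 0.2102], E[r] = 1.0667, γ^t·E[r] = 0.566880, running G = 4.524981
t=7: π = [0.2667, 0.3333, 0.1897, 0.2103], E[r] = 1.0667, γ^t·E[r] = 0.510186, running G = 5.035167

G = 5.0352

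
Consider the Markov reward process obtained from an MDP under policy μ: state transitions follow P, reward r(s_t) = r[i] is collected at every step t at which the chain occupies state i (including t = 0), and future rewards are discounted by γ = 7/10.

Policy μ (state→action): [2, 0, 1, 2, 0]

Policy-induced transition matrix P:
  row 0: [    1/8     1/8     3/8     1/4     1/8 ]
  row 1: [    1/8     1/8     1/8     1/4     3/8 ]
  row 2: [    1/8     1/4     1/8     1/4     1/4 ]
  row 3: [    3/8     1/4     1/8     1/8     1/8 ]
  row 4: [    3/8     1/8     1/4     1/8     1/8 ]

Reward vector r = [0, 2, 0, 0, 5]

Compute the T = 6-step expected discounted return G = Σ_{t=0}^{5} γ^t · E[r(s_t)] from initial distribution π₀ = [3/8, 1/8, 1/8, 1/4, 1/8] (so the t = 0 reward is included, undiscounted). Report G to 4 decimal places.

t=0: π = [0.3750, 0.1250, 0.1250, 0.2500, 0.1250], E[r] = 0.8750, γ^t·E[r] = 0.875000, running G = 0.875000
t=1: π = [0.2188, 0.1719, 0.2344, 0.2031, 0.1719], E[r] = 1.2031, γ^t·E[r] = 0.842188, running G = 1.717188
t=2: π = [0.2188, 0.1797, 0.2012, 0.2031, 0.1973], E[r] = 1.3457, γ^t·E[r] = 0.659395, running G = 2.376582
t=3: π = [0.2251, 0.1755, 0.2043, 0.2000, 0.1951], E[r] = 1.3264, γ^t·E[r] = 0.454961, running G = 2.831543
t=4: π = [0.2238, 0.1755, 0.2057, 0.2006, 0.1944], E[r] = 1.3232, γ^t·E[r] = 0.317703, running G = 3.149246
t=5: π = [0.2238, 0.1758, 0.2052, 0.2006, 0.1946], E[r] = 1.3245, γ^t·E[r] = 0.222613, running G = 3.371859

G = 3.3719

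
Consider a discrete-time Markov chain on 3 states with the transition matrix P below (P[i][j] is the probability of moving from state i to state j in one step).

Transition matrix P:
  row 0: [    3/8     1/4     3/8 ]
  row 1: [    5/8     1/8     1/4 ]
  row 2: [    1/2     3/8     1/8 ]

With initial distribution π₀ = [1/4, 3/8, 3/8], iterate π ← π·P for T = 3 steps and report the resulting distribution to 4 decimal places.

t=0: π = [0.2500, 0.3750, 0.3750]
t=1: π = [0.5156, 0.2500, 0.2344]
t=2: π = [0.4668, 0.2480, 0.2852]
t=3: π = [0.4727, 0.2546, 0.2727]

π = [0.4727, 0.2546, 0.2727]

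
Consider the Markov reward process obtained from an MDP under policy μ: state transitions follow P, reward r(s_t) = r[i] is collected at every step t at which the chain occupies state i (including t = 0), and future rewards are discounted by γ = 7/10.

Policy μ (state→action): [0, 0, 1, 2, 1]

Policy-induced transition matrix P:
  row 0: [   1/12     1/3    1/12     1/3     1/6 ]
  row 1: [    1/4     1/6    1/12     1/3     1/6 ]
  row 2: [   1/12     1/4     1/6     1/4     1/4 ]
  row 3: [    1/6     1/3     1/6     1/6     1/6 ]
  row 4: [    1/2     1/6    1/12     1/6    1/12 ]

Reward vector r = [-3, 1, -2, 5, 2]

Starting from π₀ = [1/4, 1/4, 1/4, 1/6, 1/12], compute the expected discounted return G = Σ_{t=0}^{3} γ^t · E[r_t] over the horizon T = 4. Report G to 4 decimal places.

G = 1.6373

t=0: π = [0.2500, 0.2500, 0.2500, 0.1667, 0.0833], E[r] = 0.0000, γ^t·E[r] = 0.000000, running G = 0.000000
t=1: π = [0.1736, 0.2569, 0.1181, 0.2708, 0.1806], E[r] = 1.2153, γ^t·E[r] = 0.850694, running G = 0.850694
t=2: π = [0.2240, 0.2506, 0.1157, 0.2483, 0.1615], E[r] = 0.9115, γ^t·E[r] = 0.446615, running G = 1.297309
t=3: π = [0.2131, 0.2550, 0.1137, 0.2554, 0.1629], E[r] = 0.9912, γ^t·E[r] = 0.339989, running G = 1.637299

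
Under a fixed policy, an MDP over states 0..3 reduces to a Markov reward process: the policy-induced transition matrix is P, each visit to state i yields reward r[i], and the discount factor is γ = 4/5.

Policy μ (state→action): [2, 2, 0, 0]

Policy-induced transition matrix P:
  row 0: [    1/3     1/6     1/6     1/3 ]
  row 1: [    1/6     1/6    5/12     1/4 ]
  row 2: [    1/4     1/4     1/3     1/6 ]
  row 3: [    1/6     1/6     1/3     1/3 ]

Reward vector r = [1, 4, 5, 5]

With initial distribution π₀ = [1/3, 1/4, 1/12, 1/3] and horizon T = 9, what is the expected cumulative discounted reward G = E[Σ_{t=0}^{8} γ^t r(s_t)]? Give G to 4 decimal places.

G = 16.3693

t=0: π = [0.3333, 0.2500, 0.0833, 0.3333], E[r] = 3.4167, γ^t·E[r] = 3.416667, running G = 3.416667
t=1: π = [0.2292, 0.1736, 0.2986, 0.2986], E[r] = 3.9097, γ^t·E[r] = 3.127778, running G = 6.544444
t=2: π = [0.2297, 0.1916, 0.3096, 0.2691], E[r] = 3.8895, γ^t·E[r] = 2.489259, running G = 9.033704
t=3: π = [0.2308, 0.1925, 0.3110, 0.2658], E[r] = 3.8845, γ^t·E[r] = 1.988864, running G = 11.022568
t=4: π = [0.2310, 0.1926, 0.3109, 0.2655], E[r] = 3.8832, γ^t·E[r] = 1.590576, running G = 12.613144
t=5: π = [0.2311, 0.1926, 0.3109, 0.2655], E[r] = 3.8831, γ^t·E[r] = 1.272411, running G = 13.885555
t=6: π = [0.2311, 0.1926, 0.3109, 0.2655], E[r] = 3.8831, γ^t·E[r] = 1.017926, running G = 14.903481
t=7: π = [0.2311, 0.1926, 0.3109, 0.2655], E[r] = 3.8831, γ^t·E[r] = 0.814341, running G = 15.717822
t=8: π = [0.2311, 0.1926, 0.3109, 0.2655], E[r] = 3.8831, γ^t·E[r] = 0.651473, running G = 16.369295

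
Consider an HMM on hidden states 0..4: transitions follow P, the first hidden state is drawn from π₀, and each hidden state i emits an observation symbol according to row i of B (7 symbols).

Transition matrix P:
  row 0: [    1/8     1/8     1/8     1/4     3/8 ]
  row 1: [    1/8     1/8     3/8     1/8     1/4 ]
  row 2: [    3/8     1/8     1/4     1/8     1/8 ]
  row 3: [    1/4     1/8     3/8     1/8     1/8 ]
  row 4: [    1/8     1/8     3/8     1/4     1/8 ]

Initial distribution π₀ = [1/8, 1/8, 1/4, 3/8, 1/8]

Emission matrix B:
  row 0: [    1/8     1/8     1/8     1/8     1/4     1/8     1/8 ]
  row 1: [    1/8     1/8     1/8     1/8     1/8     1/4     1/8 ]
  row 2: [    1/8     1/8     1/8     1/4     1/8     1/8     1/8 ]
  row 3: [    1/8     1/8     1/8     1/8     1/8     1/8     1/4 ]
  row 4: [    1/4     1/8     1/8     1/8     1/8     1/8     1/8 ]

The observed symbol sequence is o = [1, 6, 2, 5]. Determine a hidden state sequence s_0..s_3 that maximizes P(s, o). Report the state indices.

path = [3, 2, 0, 4]

t=0: δ = [1.562e-02, 1.562e-02, 3.125e-02, 4.688e-02, 1.562e-02]  (obs o_0=1)
t=1: δ = [1.465e-03, 7.324e-04, 2.197e-03, 1.465e-03, 7.324e-04]  ψ = [2, 3, 3, 3, 0]  (obs o_1=6)
t=2: δ = [1.030e-04, 3.433e-05, 6.866e-05, 4.578e-05, 6.866e-05]  ψ = [2, 2, 2, 0, 0]  (obs o_2=2)
t=3: δ = [3.219e-06, 3.219e-06, 3.219e-06, 3.219e-06, 4.828e-06]  ψ = [2, 0, 4, 0, 0]  (obs o_3=5)
backtrack: best end state = 4; path = [3, 2, 0, 4]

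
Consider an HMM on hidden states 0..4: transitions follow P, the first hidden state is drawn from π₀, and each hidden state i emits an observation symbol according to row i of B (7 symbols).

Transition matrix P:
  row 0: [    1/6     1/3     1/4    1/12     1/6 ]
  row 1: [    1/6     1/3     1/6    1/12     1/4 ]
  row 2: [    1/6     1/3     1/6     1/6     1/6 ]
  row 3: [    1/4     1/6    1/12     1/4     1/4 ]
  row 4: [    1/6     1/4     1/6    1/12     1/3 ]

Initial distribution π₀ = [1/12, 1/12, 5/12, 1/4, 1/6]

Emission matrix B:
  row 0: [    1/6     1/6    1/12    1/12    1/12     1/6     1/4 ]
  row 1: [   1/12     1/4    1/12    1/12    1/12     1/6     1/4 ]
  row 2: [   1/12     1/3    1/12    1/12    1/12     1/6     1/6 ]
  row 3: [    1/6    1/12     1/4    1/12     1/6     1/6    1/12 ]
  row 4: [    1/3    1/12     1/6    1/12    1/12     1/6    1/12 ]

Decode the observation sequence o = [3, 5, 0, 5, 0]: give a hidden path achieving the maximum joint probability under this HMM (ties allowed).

t=0: δ = [6.944e-03, 6.944e-03, 3.472e-02, 2.083e-02, 1.389e-02]  (obs o_0=3)
t=1: δ = [9.645e-04, 1.929e-03, 9.645e-04, 9.645e-04, 9.645e-04]  ψ = [2, 2, 2, 2, 2]  (obs o_1=5)
t=2: δ = [5.358e-05, 5.358e-05, 2.679e-05, 4.019e-05, 1.608e-04]  ψ = [1, 1, 1, 3, 1]  (obs o_2=0)
t=3: δ = [4.465e-06, 6.698e-06, 4.465e-06, 2.233e-06, 8.931e-06]  ψ = [4, 4, 4, 4, 4]  (obs o_3=5)
t=4: δ = [2.481e-07, 1.861e-07, 1.240e-07, 1.240e-07, 9.923e-07]  ψ = [4, 1, 4, 2, 4]  (obs o_4=0)
backtrack: best end state = 4; path = [2, 1, 4, 4, 4]

path = [2, 1, 4, 4, 4]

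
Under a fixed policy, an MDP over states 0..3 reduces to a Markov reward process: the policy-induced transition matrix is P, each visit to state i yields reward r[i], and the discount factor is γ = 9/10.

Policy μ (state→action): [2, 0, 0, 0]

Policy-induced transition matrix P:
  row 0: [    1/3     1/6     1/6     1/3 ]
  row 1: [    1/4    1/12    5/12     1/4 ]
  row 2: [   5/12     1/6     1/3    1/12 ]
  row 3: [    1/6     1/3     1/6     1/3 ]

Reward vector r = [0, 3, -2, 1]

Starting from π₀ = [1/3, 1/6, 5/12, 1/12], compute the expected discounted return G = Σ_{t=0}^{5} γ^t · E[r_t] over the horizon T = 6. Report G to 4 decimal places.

t=0: π = [0.3333, 0.1667, 0.4167, 0.0833], E[r] = -0.2500, γ^t·E[r] = -0.250000, running G = -0.250000
t=1: π = [0.3403, 0.1667, 0.2778, 0.2153], E[r] = 0.1597, γ^t·E[r] = 0.143750, running G = -0.106250
t=2: π = [0.3067, 0.1887, 0.2546, 0.2500], E[r] = 0.3067, γ^t·E[r] = 0.248438, running G = 0.142188
t=3: π = [0.2972, 0.1926, 0.2563, 0.2540], E[r] = 0.3193, γ^t·E[r] = 0.232734, running G = 0.374922
t=4: π = [0.2963, 0.1929, 0.2575, 0.2532], E[r] = 0.3170, γ^t·E[r] = 0.207969, running G = 0.582890
t=5: π = [0.2965, 0.1928, 0.2578, 0.2529], E[r] = 0.3156, γ^t·E[r] = 0.186357, running G = 0.769247

G = 0.7692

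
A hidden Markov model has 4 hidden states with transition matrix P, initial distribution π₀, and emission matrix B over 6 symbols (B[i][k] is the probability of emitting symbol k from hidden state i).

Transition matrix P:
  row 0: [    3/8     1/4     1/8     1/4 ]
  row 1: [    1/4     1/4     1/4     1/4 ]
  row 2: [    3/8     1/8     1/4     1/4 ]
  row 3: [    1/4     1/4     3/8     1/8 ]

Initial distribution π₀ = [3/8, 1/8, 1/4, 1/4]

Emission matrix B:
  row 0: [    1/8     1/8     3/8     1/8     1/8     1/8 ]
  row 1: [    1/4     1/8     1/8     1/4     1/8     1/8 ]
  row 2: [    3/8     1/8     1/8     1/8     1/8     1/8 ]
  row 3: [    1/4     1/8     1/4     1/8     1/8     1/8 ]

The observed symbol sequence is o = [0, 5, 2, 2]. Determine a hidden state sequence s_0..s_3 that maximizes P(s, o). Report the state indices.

t=0: δ = [4.688e-02, 3.125e-02, 9.375e-02, 6.250e-02]  (obs o_0=0)
t=1: δ = [4.395e-03, 1.953e-03, 2.930e-03, 2.930e-03]  ψ = [2, 3, 2, 2]  (obs o_1=5)
t=2: δ = [6.180e-04, 1.373e-04, 1.373e-04, 2.747e-04]  ψ = [0, 0, 3, 0]  (obs o_2=2)
t=3: δ = [8.690e-05, 1.931e-05, 1.287e-05, 3.862e-05]  ψ = [0, 0, 3, 0]  (obs o_3=2)
backtrack: best end state = 0; path = [2, 0, 0, 0]

path = [2, 0, 0, 0]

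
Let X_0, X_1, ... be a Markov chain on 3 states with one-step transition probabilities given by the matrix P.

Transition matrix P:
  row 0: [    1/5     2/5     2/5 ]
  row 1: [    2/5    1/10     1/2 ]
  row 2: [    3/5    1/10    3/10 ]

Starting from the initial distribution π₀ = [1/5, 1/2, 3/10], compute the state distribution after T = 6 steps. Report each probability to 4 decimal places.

t=0: π = [0.2000, 0.5000, 0.3000]
t=1: π = [0.4200, 0.1600, 0.4200]
t=2: π = [0.4000, 0.2260, 0.3740]
t=3: π = [0.3948, 0.2200, 0.3852]
t=4: π = [0.3981, 0.2184, 0.3835]
t=5: π = [0.3971, 0.2194, 0.3835]
t=6: π = [0.3973, 0.2191, 0.3836]

π = [0.3973, 0.2191, 0.3836]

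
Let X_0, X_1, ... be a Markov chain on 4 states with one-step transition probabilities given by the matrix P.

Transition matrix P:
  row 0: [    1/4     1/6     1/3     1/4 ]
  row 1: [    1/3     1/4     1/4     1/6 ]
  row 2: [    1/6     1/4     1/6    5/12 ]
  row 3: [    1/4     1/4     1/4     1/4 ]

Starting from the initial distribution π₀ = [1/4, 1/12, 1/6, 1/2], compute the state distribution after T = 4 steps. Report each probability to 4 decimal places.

π = [0.2483, 0.2293, 0.2499, 0.2725]

t=0: π = [0.2500, 0.0833, 0.1667, 0.5000]
t=1: π = [0.2431, 0.2292, 0.2569, 0.2708]
t=2: π = [0.2477, 0.2297, 0.2488, 0.2737]
t=3: π = [0.2484, 0.2294, 0.2499, 0.2723]
t=4: π = [0.2483, 0.2293, 0.2499, 0.2725]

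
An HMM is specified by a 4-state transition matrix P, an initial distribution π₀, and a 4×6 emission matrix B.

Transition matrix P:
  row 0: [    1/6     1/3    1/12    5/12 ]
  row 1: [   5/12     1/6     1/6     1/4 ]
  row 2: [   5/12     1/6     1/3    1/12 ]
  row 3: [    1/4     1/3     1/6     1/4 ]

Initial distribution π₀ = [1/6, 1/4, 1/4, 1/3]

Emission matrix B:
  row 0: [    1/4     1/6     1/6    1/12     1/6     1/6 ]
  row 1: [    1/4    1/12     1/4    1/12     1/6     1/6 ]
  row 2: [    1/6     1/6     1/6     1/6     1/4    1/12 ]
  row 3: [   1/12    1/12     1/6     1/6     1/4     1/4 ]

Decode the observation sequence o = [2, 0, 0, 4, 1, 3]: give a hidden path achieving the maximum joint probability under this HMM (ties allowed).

path = [3, 1, 0, 3, 0, 3]

t=0: δ = [2.778e-02, 6.250e-02, 4.167e-02, 5.556e-02]  (obs o_0=2)
t=1: δ = [6.510e-03, 4.630e-03, 2.315e-03, 1.302e-03]  ψ = [1, 3, 2, 1]  (obs o_1=0)
t=2: δ = [4.823e-04, 5.425e-04, 1.286e-04, 2.261e-04]  ψ = [1, 0, 1, 0]  (obs o_2=0)
t=3: δ = [3.768e-05, 2.679e-05, 2.261e-05, 5.023e-05]  ψ = [1, 0, 1, 0]  (obs o_3=4)
t=4: δ = [2.093e-06, 1.395e-06, 1.395e-06, 1.308e-06]  ψ = [3, 3, 3, 0]  (obs o_4=1)
t=5: δ = [4.845e-08, 5.814e-08, 7.752e-08, 1.454e-07]  ψ = [1, 0, 2, 0]  (obs o_5=3)
backtrack: best end state = 3; path = [3, 1, 0, 3, 0, 3]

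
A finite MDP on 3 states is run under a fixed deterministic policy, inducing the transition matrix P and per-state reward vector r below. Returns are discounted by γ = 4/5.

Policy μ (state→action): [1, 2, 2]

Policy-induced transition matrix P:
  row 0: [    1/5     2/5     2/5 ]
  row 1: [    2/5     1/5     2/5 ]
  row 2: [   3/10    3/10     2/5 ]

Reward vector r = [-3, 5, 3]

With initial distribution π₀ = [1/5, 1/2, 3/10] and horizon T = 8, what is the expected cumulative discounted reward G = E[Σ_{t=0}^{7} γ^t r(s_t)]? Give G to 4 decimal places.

t=0: π = [0.2000, 0.5000, 0.3000], E[r] = 2.8000, γ^t·E[r] = 2.800000, running G = 2.800000
t=1: π = [0.3300, 0.2700, 0.4000], E[r] = 1.5600, γ^t·E[r] = 1.248000, running G = 4.048000
t=2: π = [0.2940, 0.3060, 0.4000], E[r] = 1.8480, γ^t·E[r] = 1.182720, running G = 5.230720
t=3: π = [0.3012, 0.2988, 0.4000], E[r] = 1.7904, γ^t·E[r] = 0.916685, running G = 6.147405
t=4: π = [0.2998, 0.3002, 0.4000], E[r] = 1.8019, γ^t·E[r] = 0.738066, running G = 6.885471
t=5: π = [0.3000, 0.3000, 0.4000], E[r] = 1.7996, γ^t·E[r] = 0.589698, running G = 7.475169
t=6: π = [0.3000, 0.3000, 0.4000], E[r] = 1.8001, γ^t·E[r] = 0.471879, running G = 7.947049
t=7: π = [0.3000, 0.3000, 0.4000], E[r] = 1.8000, γ^t·E[r] = 0.377484, running G = 8.324533

G = 8.3245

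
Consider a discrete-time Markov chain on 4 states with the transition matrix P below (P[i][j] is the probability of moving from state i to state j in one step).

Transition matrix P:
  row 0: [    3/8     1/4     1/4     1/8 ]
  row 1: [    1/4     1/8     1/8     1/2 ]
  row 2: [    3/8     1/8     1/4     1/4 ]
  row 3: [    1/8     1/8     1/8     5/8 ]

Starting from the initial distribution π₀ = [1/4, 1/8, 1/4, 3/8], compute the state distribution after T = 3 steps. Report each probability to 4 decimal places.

π = [0.2546, 0.1572, 0.1799, 0.4082]

t=0: π = [0.2500, 0.1250, 0.2500, 0.3750]
t=1: π = [0.2656, 0.1563, 0.1875, 0.3906]
t=2: π = [0.2578, 0.1582, 0.1816, 0.4023]
t=3: π = [0.2546, 0.1572, 0.1799, 0.4082]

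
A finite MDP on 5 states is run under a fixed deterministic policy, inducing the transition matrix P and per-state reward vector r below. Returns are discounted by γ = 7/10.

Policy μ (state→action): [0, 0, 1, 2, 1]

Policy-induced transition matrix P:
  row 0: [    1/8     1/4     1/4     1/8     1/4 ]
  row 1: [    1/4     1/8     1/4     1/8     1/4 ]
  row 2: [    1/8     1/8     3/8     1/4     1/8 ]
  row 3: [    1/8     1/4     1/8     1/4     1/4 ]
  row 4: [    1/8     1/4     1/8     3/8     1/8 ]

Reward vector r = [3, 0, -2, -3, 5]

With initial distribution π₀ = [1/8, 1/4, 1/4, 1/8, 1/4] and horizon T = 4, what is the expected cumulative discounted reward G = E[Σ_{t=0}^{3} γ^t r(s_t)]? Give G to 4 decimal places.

t=0: π = [0.1250, 0.2500, 0.2500, 0.1250, 0.2500], E[r] = 0.7500, γ^t·E[r] = 0.750000, running G = 0.750000
t=1: π = [0.1563, 0.1875, 0.2344, 0.2344, 0.1875], E[r] = 0.2344, γ^t·E[r] = 0.164063, running G = 0.914063
t=2: π = [0.1484, 0.1973, 0.2266, 0.2305, 0.1973], E[r] = 0.2871, γ^t·E[r] = 0.140684, running G = 1.054746
t=3: π = [0.1497, 0.1970, 0.2249, 0.2314, 0.1970], E[r] = 0.2900, γ^t·E[r] = 0.099483, running G = 1.154229

G = 1.1542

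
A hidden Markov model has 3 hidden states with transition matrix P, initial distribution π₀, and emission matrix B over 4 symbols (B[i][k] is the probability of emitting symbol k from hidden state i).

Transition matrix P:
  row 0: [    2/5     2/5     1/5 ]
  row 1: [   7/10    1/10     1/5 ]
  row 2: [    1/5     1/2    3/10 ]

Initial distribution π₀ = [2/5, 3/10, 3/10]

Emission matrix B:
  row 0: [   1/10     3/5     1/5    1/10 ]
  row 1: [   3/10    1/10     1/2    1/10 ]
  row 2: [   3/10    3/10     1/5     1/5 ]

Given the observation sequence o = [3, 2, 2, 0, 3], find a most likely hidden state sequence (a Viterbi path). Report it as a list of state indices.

path = [2, 1, 0, 1, 0]

t=0: δ = [4.000e-02, 3.000e-02, 6.000e-02]  (obs o_0=3)
t=1: δ = [4.200e-03, 1.500e-02, 3.600e-03]  ψ = [1, 2, 2]  (obs o_1=2)
t=2: δ = [2.100e-03, 9.000e-04, 6.000e-04]  ψ = [1, 2, 1]  (obs o_2=2)
t=3: δ = [8.400e-05, 2.520e-04, 1.260e-04]  ψ = [0, 0, 0]  (obs o_3=0)
t=4: δ = [1.764e-05, 6.300e-06, 1.008e-05]  ψ = [1, 2, 1]  (obs o_4=3)
backtrack: best end state = 0; path = [2, 1, 0, 1, 0]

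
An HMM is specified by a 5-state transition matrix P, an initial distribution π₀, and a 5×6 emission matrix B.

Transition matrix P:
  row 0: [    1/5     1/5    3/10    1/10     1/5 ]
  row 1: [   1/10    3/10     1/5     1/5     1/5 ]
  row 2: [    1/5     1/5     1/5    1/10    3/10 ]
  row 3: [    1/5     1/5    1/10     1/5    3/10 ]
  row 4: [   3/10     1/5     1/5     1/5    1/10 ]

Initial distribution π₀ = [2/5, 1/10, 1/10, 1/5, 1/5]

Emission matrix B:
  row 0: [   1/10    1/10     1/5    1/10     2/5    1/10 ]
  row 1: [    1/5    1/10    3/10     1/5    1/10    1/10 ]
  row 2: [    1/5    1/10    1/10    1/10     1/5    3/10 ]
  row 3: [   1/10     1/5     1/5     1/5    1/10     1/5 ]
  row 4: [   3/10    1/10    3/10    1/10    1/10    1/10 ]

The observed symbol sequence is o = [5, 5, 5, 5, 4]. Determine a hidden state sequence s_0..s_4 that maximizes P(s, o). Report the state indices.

t=0: δ = [4.000e-02, 1.000e-02, 3.000e-02, 4.000e-02, 2.000e-02]  (obs o_0=5)
t=1: δ = [8.000e-04, 8.000e-04, 3.600e-03, 1.600e-03, 1.200e-03]  ψ = [0, 0, 0, 3, 3]  (obs o_1=5)
t=2: δ = [7.200e-05, 7.200e-05, 2.160e-04, 7.200e-05, 1.080e-04]  ψ = [2, 2, 2, 2, 2]  (obs o_2=5)
t=3: δ = [4.320e-06, 4.320e-06, 1.296e-05, 4.320e-06, 6.480e-06]  ψ = [2, 2, 2, 2, 2]  (obs o_3=5)
t=4: δ = [1.037e-06, 2.592e-07, 5.184e-07, 1.296e-07, 3.888e-07]  ψ = [2, 2, 2, 2, 2]  (obs o_4=4)
backtrack: best end state = 0; path = [0, 2, 2, 2, 0]

path = [0, 2, 2, 2, 0]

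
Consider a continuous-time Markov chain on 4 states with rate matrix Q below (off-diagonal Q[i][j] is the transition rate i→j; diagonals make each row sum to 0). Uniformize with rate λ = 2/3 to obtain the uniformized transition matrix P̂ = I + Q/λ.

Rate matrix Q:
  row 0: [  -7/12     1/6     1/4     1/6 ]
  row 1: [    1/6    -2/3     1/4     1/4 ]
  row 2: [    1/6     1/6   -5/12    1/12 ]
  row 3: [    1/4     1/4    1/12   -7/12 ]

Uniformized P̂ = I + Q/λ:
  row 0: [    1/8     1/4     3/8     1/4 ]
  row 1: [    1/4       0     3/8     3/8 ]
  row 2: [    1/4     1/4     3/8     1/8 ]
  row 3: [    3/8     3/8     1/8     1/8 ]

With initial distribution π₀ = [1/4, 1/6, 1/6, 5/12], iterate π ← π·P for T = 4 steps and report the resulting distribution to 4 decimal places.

π = [0.2450, 0.2195, 0.3231, 0.2124]

t=0: π = [0.2500, 0.1667, 0.1667, 0.4167]
t=1: π = [0.2708, 0.2604, 0.2708, 0.1979]
t=2: π = [0.2409, 0.2096, 0.3255, 0.2240]
t=3: π = [0.2479, 0.2256, 0.3190, 0.2075]
t=4: π = [0.2450, 0.2195, 0.3231, 0.2124]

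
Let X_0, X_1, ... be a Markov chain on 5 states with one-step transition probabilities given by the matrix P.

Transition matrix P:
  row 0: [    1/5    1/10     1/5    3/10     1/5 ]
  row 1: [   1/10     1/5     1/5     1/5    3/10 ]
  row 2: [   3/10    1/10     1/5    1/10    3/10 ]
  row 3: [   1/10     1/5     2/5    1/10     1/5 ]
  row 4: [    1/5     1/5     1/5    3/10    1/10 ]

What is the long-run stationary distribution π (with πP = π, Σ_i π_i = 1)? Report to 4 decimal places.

π = [0.1885, 0.1572, 0.2394, 0.1970, 0.2179]

Balance equations π_j = Σ_i π_i·P[i][j]:
  π_0 = 1/5·π_0 + 1/10·π_1 + 3/10·π_2 + 1/10·π_3 + 1/5·π_4
  π_1 = 1/10·π_0 + 1/5·π_1 + 1/10·π_2 + 1/5·π_3 + 1/5·π_4
  π_2 = 1/5·π_0 + 1/5·π_1 + 1/5·π_2 + 2/5·π_3 + 1/5·π_4
  π_3 = 3/10·π_0 + 1/5·π_1 + 1/10·π_2 + 1/10·π_3 + 3/10·π_4
  normalize: π_0 + π_1 + π_2 + π_3 + π_4 = 1
Solving the linear system gives exactly π = [289/1533, 241/1533, 367/1533, 302/1533, 334/1533].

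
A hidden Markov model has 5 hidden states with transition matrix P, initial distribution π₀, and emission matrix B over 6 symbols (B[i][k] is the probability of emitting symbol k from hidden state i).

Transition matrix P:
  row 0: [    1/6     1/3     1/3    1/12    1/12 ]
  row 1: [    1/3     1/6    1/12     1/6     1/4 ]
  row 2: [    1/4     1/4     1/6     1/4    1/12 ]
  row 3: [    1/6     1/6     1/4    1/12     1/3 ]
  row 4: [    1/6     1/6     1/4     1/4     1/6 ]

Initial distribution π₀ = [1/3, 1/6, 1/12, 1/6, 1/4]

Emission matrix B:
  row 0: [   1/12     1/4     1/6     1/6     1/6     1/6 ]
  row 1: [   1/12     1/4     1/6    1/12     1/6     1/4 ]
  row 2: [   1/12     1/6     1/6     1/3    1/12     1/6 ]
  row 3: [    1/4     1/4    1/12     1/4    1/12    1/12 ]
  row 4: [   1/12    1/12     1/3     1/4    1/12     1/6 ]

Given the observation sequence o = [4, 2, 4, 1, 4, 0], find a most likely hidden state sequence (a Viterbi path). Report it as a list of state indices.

path = [0, 2, 1, 0, 1, 3]

t=0: δ = [5.556e-02, 2.778e-02, 6.944e-03, 1.389e-02, 2.083e-02]  (obs o_0=4)
t=1: δ = [1.543e-03, 3.086e-03, 3.086e-03, 4.340e-04, 2.315e-03]  ψ = [0, 0, 0, 4, 1]  (obs o_1=2)
t=2: δ = [1.715e-04, 1.286e-04, 4.823e-05, 6.430e-05, 6.430e-05]  ψ = [1, 2, 4, 2, 1]  (obs o_2=4)
t=3: δ = [1.072e-05, 1.429e-05, 9.526e-06, 5.358e-06, 2.679e-06]  ψ = [1, 0, 0, 1, 1]  (obs o_3=1)
t=4: δ = [7.938e-07, 5.954e-07, 2.977e-07, 1.985e-07, 2.977e-07]  ψ = [1, 0, 0, 1, 1]  (obs o_4=4)
t=5: δ = [1.654e-08, 2.205e-08, 2.205e-08, 2.481e-08, 1.240e-08]  ψ = [1, 0, 0, 1, 1]  (obs o_5=0)
backtrack: best end state = 3; path = [0, 2, 1, 0, 1, 3]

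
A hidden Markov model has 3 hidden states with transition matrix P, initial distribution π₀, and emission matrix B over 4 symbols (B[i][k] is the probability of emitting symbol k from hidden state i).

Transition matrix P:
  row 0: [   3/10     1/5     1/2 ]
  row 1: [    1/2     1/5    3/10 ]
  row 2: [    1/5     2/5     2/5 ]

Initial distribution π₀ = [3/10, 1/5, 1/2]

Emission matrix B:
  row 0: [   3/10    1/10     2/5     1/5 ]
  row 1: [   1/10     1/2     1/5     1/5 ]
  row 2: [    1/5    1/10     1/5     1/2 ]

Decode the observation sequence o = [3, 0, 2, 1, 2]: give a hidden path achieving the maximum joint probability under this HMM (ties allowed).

t=0: δ = [6.000e-02, 4.000e-02, 2.500e-01]  (obs o_0=3)
t=1: δ = [1.500e-02, 1.000e-02, 2.000e-02]  ψ = [2, 2, 2]  (obs o_1=0)
t=2: δ = [2.000e-03, 1.600e-03, 1.600e-03]  ψ = [1, 2, 2]  (obs o_2=2)
t=3: δ = [8.000e-05, 3.200e-04, 1.000e-04]  ψ = [1, 2, 0]  (obs o_3=1)
t=4: δ = [6.400e-05, 1.280e-05, 1.920e-05]  ψ = [1, 1, 1]  (obs o_4=2)
backtrack: best end state = 0; path = [2, 2, 2, 1, 0]

path = [2, 2, 2, 1, 0]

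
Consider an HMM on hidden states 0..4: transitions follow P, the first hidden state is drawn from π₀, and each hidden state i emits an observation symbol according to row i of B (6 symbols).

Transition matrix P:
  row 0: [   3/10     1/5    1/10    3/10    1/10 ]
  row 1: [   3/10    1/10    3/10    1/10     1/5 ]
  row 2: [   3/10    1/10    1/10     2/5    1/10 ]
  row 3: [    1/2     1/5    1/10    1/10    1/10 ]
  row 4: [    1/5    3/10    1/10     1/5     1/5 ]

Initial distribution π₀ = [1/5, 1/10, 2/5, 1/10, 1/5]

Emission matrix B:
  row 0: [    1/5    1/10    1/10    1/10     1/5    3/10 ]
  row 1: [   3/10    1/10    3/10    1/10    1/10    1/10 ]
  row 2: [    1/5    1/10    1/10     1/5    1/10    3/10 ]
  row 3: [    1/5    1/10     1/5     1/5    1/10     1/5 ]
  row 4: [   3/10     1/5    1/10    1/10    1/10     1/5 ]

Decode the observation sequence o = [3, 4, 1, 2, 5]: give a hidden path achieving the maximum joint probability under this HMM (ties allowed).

path = [2, 3, 0, 3, 0]

t=0: δ = [2.000e-02, 1.000e-02, 8.000e-02, 2.000e-02, 2.000e-02]  (obs o_0=3)
t=1: δ = [4.800e-03, 8.000e-04, 8.000e-04, 3.200e-03, 8.000e-04]  ψ = [2, 2, 2, 2, 2]  (obs o_1=4)
t=2: δ = [1.600e-04, 9.600e-05, 4.800e-05, 1.440e-04, 9.600e-05]  ψ = [3, 0, 0, 0, 0]  (obs o_2=1)
t=3: δ = [7.200e-06, 9.600e-06, 2.880e-06, 9.600e-06, 1.920e-06]  ψ = [3, 0, 1, 0, 1]  (obs o_3=2)
t=4: δ = [1.440e-06, 1.920e-07, 8.640e-07, 4.320e-07, 3.840e-07]  ψ = [3, 3, 1, 0, 1]  (obs o_4=5)
backtrack: best end state = 0; path = [2, 3, 0, 3, 0]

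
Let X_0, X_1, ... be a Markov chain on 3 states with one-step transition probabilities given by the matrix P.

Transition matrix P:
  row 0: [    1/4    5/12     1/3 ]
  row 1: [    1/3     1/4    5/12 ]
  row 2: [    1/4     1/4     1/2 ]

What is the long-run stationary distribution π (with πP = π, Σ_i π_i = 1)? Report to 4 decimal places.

Balance equations π_j = Σ_i π_i·P[i][j]:
  π_0 = 1/4·π_0 + 1/3·π_1 + 1/4·π_2
  π_1 = 5/12·π_0 + 1/4·π_1 + 1/4·π_2
  normalize: π_0 + π_1 + π_2 = 1
Solving the linear system gives exactly π = [39/142, 21/71, 61/142].

π = [0.2746, 0.2958, 0.4296]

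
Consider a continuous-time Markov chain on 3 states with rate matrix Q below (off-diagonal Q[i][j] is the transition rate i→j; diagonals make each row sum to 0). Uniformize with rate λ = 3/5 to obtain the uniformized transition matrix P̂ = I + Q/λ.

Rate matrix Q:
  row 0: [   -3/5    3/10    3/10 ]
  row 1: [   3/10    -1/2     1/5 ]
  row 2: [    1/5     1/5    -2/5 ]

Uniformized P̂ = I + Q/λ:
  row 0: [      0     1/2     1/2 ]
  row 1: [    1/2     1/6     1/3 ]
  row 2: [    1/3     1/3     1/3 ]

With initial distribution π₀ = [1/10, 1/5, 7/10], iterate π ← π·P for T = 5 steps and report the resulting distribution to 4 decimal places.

t=0: π = [0.1000, 0.2000, 0.7000]
t=1: π = [0.3333, 0.3167, 0.3500]
t=2: π = [0.2750, 0.3361, 0.3889]
t=3: π = [0.2977, 0.3231, 0.3792]
t=4: π = [0.2880, 0.3291, 0.3829]
t=5: π = [0.2922, 0.3265, 0.3813]

π = [0.2922, 0.3265, 0.3813]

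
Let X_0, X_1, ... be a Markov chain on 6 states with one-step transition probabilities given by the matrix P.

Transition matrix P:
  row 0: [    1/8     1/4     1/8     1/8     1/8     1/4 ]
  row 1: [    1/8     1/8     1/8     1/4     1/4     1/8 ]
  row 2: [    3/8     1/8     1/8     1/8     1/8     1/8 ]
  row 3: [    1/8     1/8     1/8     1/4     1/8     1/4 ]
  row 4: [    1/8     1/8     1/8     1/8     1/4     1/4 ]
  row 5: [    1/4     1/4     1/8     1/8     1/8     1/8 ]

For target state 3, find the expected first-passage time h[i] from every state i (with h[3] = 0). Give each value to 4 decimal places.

First-step conditioning: h[3] = 0; for i ≠ 3, h[i] = 1 + Σ_k P[i][k]·h[k].
  h[0] = 1 + 1/8·h[0] + 1/4·h[1] + 1/8·h[2] + 1/8·h[4] + 1/4·h[5]
  h[1] = 1 + 1/8·h[0] + 1/8·h[1] + 1/8·h[2] + 1/4·h[4] + 1/8·h[5]
  h[2] = 1 + 3/8·h[0] + 1/8·h[1] + 1/8·h[2] + 1/8·h[4] + 1/8·h[5]
  h[4] = 1 + 1/8·h[0] + 1/8·h[1] + 1/8·h[2] + 1/4·h[4] + 1/4·h[5]
  h[5] = 1 + 1/4·h[0] + 1/4·h[1] + 1/8·h[2] + 1/8·h[4] + 1/8·h[5]
Solving the 5×5 linear system over states ≠ 3 gives exactly h = [4096/609, 1216/203, 1384/203, 0, 4160/609, 4096/609] (h[3] = 0 is the target).

h = [6.7258, 5.9901, 6.8177, 0.0000, 6.8309, 6.7258]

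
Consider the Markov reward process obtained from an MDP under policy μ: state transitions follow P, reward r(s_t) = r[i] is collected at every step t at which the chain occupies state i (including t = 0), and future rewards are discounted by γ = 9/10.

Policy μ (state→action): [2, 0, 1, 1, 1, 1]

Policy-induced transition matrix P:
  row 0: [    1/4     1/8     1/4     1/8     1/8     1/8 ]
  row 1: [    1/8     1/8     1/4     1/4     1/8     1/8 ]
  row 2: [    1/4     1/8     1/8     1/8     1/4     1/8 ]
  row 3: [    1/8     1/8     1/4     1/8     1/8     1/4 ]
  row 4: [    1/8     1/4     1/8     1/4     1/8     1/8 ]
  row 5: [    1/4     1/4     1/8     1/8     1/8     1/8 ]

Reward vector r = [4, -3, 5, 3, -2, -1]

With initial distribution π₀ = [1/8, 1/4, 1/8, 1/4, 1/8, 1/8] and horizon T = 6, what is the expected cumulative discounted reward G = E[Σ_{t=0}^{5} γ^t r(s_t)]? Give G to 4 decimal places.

t=0: π = [0.1250, 0.2500, 0.1250, 0.2500, 0.1250, 0.1250], E[r] = 0.7500, γ^t·E[r] = 0.750000, running G = 0.750000
t=1: π = [0.1719, 0.1563, 0.2031, 0.1719, 0.1406, 0.1563], E[r] = 1.3125, γ^t·E[r] = 1.181250, running G = 1.931250
t=2: π = [0.1914, 0.1621, 0.1875, 0.1621, 0.1504, 0.1465], E[r] = 1.2559, γ^t·E[r] = 1.017246, running G = 2.948496
t=3: π = [0.1907, 0.1621, 0.1895, 0.1641, 0.1484, 0.1453], E[r] = 1.2737, γ^t·E[r] = 0.928514, running G = 3.877010
t=4: π = [0.1907, 0.1617, 0.1896, 0.1638, 0.1487, 0.1455], E[r] = 1.2742, γ^t·E[r] = 0.835983, running G = 4.712993
t=5: π = [0.1907, 0.1618, 0.1895, 0.1638, 0.1487, 0.1455], E[r] = 1.2737, γ^t·E[r] = 0.752119, running G = 5.465112

G = 5.4651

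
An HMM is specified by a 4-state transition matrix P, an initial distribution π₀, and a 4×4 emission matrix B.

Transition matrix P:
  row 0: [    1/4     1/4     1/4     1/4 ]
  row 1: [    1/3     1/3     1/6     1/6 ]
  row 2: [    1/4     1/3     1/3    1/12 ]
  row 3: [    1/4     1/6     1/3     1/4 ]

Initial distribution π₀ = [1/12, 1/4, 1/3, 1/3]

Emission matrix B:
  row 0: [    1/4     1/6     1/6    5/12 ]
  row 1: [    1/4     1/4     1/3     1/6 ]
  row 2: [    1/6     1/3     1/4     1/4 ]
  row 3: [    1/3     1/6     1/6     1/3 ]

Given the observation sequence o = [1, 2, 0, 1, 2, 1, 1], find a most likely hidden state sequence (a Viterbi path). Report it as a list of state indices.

path = [2, 1, 0, 2, 2, 2, 2]

t=0: δ = [1.389e-02, 6.250e-02, 1.111e-01, 5.556e-02]  (obs o_0=1)
t=1: δ = [4.630e-03, 1.235e-02, 9.259e-03, 2.315e-03]  ψ = [2, 2, 2, 3]  (obs o_1=2)
t=2: δ = [1.029e-03, 1.029e-03, 5.144e-04, 6.859e-04]  ψ = [1, 1, 2, 1]  (obs o_2=0)
t=3: δ = [5.716e-05, 8.573e-05, 8.573e-05, 4.287e-05]  ψ = [1, 1, 0, 0]  (obs o_3=1)
t=4: δ = [4.763e-06, 9.526e-06, 7.144e-06, 2.381e-06]  ψ = [1, 1, 2, 0]  (obs o_4=2)
t=5: δ = [5.292e-07, 7.938e-07, 7.938e-07, 2.646e-07]  ψ = [1, 1, 2, 1]  (obs o_5=1)
t=6: δ = [4.410e-08, 6.615e-08, 8.820e-08, 2.205e-08]  ψ = [1, 1, 2, 0]  (obs o_6=1)
backtrack: best end state = 2; path = [2, 1, 0, 2, 2, 2, 2]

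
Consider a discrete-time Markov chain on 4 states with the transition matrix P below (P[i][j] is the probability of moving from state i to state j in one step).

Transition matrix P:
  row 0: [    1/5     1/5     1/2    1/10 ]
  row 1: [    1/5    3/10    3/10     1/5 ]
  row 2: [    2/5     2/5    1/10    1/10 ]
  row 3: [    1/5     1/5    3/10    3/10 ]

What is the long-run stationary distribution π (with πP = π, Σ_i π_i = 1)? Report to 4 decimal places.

π = [0.2586, 0.2874, 0.2931, 0.1609]

Balance equations π_j = Σ_i π_i·P[i][j]:
  π_0 = 1/5·π_0 + 1/5·π_1 + 2/5·π_2 + 1/5·π_3
  π_1 = 1/5·π_0 + 3/10·π_1 + 2/5·π_2 + 1/5·π_3
  π_2 = 1/2·π_0 + 3/10·π_1 + 1/10·π_2 + 3/10·π_3
  normalize: π_0 + π_1 + π_2 + π_3 = 1
Solving the linear system gives exactly π = [15/58, 25/87, 17/58, 14/87].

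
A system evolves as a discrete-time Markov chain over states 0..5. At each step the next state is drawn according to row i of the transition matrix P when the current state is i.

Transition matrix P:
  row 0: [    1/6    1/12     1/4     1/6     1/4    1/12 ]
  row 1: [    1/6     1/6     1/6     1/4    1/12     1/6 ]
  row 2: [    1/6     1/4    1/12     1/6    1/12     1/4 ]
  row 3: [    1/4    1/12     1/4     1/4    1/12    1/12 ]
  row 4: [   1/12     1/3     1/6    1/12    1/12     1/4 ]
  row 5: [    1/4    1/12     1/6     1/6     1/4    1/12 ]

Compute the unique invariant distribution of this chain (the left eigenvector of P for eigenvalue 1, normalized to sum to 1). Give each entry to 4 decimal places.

Balance equations π_j = Σ_i π_i·P[i][j]:
  π_0 = 1/6·π_0 + 1/6·π_1 + 1/6·π_2 + 1/4·π_3 + 1/12·π_4 + 1/4·π_5
  π_1 = 1/12·π_0 + 1/6·π_1 + 1/4·π_2 + 1/12·π_3 + 1/3·π_4 + 1/12·π_5
  π_2 = 1/4·π_0 + 1/6·π_1 + 1/12·π_2 + 1/4·π_3 + 1/6·π_4 + 1/6·π_5
  π_3 = 1/6·π_0 + 1/4·π_1 + 1/6·π_2 + 1/4·π_3 + 1/12·π_4 + 1/6·π_5
  π_4 = 1/4·π_0 + 1/12·π_1 + 1/12·π_2 + 1/12·π_3 + 1/12·π_4 + 1/4·π_5
  normalize: π_0 + π_1 + π_2 + π_3 + π_4 + π_5 = 1
Solving the linear system gives exactly π = [54063/295514, 23920/147757, 53803/295514, 27174/147757, 20520/147757, 22210/147757].

π = [0.1829, 0.1619, 0.1821, 0.1839, 0.1389, 0.1503]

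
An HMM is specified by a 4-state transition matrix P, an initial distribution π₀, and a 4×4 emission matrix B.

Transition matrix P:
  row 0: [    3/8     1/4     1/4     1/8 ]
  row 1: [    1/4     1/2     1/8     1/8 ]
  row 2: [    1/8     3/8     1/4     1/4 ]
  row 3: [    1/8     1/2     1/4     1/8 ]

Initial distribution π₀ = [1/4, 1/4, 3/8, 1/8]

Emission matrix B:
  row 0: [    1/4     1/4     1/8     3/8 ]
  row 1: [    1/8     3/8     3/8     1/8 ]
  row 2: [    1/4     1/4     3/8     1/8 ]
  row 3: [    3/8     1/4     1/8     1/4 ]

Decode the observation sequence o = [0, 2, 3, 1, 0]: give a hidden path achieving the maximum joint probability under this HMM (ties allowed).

path = [2, 1, 0, 0, 0]

t=0: δ = [6.250e-02, 3.125e-02, 9.375e-02, 4.688e-02]  (obs o_0=0)
t=1: δ = [2.930e-03, 1.318e-02, 8.789e-03, 2.930e-03]  ψ = [0, 2, 2, 2]  (obs o_1=2)
t=2: δ = [1.236e-03, 8.240e-04, 2.747e-04, 5.493e-04]  ψ = [1, 1, 2, 2]  (obs o_2=3)
t=3: δ = [1.159e-04, 1.545e-04, 7.725e-05, 3.862e-05]  ψ = [0, 1, 0, 0]  (obs o_3=1)
t=4: δ = [1.086e-05, 9.656e-06, 7.242e-06, 7.242e-06]  ψ = [0, 1, 0, 1]  (obs o_4=0)
backtrack: best end state = 0; path = [2, 1, 0, 0, 0]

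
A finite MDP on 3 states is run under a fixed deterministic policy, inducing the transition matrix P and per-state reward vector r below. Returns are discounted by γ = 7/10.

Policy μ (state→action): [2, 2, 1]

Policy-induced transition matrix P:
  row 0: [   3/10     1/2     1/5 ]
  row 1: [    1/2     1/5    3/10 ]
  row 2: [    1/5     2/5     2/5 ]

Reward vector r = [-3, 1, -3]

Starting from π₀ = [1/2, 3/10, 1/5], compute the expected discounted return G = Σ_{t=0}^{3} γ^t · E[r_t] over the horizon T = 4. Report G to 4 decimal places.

t=0: π = [0.5000, 0.3000, 0.2000], E[r] = -1.8000, γ^t·E[r] = -1.800000, running G = -1.800000
t=1: π = [0.3400, 0.3900, 0.2700], E[r] = -1.4400, γ^t·E[r] = -1.008000, running G = -2.808000
t=2: π = [0.3510, 0.3560, 0.2930], E[r] = -1.5760, γ^t·E[r] = -0.772240, running G = -3.580240
t=3: π = [0.3419, 0.3639, 0.2942], E[r] = -1.5444, γ^t·E[r] = -0.529729, running G = -4.109969

G = -4.1100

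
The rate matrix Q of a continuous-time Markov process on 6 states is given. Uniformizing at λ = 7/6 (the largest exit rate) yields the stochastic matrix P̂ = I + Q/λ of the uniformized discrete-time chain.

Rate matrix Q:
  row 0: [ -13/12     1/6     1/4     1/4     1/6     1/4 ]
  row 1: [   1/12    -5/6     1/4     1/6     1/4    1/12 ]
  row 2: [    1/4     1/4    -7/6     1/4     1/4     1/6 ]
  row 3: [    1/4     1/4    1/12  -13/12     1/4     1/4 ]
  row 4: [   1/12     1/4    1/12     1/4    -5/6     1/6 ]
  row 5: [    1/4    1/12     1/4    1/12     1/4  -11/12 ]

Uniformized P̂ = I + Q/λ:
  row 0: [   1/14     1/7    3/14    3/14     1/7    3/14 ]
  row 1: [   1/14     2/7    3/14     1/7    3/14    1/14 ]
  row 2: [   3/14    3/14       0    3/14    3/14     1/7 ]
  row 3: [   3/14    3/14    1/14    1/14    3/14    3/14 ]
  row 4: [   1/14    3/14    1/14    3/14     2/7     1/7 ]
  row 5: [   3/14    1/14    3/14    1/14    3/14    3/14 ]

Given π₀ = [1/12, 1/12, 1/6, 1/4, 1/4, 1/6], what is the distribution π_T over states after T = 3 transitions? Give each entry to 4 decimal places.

t=0: π = [0.0833, 0.0833, 0.1667, 0.2500, 0.2500, 0.1667]
t=1: π = [0.1548, 0.1905, 0.1071, 0.1488, 0.2262, 0.1726]
t=2: π = [0.1327, 0.1922, 0.1378, 0.1548, 0.2194, 0.1633]
t=3: π = [0.1365, 0.1952, 0.1313, 0.1551, 0.2205, 0.1613]

π = [0.1365, 0.1952, 0.1313, 0.1551, 0.2205, 0.1613]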